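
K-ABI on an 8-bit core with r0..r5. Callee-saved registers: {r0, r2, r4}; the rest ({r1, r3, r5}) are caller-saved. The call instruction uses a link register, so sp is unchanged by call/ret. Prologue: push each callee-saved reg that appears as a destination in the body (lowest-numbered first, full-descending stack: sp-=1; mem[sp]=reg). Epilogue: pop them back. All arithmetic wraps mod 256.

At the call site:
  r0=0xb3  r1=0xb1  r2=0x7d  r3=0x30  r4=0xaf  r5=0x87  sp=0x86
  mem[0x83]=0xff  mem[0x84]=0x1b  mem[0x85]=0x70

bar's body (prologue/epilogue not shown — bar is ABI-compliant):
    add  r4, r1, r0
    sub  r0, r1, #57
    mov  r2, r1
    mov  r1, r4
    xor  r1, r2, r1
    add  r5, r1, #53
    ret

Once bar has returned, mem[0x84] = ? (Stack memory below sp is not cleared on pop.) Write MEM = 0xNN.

MEM = 0x7d

prologue: push r0 → mem[0x85]=0xb3, sp=0x85
prologue: push r2 → mem[0x84]=0x7d, sp=0x84
prologue: push r4 → mem[0x83]=0xaf, sp=0x83
body[0] add  r4, r1, r0 → r4=0x64
body[1] sub  r0, r1, #57 → r0=0x78
body[2] mov  r2, r1 → r2=0xb1
body[3] mov  r1, r4 → r1=0x64
body[4] xor  r1, r2, r1 → r1=0xd5
body[5] add  r5, r1, #53 → r5=0x0a
epilogue: pop r4=0xaf, sp=0x84
epilogue: pop r2=0x7d, sp=0x85
epilogue: pop r0=0xb3, sp=0x86
prologue pushed ['r0', 'r2', 'r4'] at ['0x85', '0x84', '0x83']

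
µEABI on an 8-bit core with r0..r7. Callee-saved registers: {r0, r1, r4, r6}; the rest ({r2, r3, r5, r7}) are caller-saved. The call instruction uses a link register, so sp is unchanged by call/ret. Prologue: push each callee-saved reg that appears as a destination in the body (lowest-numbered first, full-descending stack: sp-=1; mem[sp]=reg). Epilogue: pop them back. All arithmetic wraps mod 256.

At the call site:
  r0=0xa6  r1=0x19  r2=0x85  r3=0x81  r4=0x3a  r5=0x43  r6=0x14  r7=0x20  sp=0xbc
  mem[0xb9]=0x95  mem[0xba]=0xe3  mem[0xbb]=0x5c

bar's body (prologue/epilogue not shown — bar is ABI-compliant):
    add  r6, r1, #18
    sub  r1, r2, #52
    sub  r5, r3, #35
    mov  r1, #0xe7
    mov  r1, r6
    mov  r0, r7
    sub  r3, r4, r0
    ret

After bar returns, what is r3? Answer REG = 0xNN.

REG = 0x1a

prologue: push r0 -> mem[0xbb]=0xa6, sp=0xbb
prologue: push r1 -> mem[0xba]=0x19, sp=0xba
prologue: push r6 -> mem[0xb9]=0x14, sp=0xb9
body[0] add  r6, r1, #18 -> r6=0x2b
body[1] sub  r1, r2, #52 -> r1=0x51
body[2] sub  r5, r3, #35 -> r5=0x5e
body[3] mov  r1, #0xe7 -> r1=0xe7
body[4] mov  r1, r6 -> r1=0x2b
body[5] mov  r0, r7 -> r0=0x20
body[6] sub  r3, r4, r0 -> r3=0x1a
epilogue: pop r6=0x14, sp=0xba
epilogue: pop r1=0x19, sp=0xbb
epilogue: pop r0=0xa6, sp=0xbc
r3 is caller-saved -> body value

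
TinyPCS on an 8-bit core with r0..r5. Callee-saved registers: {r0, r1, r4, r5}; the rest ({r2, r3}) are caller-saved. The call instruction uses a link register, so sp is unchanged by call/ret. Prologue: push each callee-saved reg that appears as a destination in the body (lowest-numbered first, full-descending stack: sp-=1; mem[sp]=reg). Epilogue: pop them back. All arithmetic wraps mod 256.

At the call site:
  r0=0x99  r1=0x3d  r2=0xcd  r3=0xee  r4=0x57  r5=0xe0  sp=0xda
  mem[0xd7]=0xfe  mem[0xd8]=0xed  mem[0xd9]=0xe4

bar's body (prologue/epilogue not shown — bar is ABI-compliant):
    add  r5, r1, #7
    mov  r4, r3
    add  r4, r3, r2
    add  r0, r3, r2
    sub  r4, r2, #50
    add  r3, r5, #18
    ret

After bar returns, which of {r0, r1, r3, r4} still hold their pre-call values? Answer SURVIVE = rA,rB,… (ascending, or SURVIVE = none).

SURVIVE = r0,r1,r4

prologue: push r0 -> mem[0xd9]=0x99, sp=0xd9
prologue: push r4 -> mem[0xd8]=0x57, sp=0xd8
prologue: push r5 -> mem[0xd7]=0xe0, sp=0xd7
body[0] add  r5, r1, #7 -> r5=0x44
body[1] mov  r4, r3 -> r4=0xee
body[2] add  r4, r3, r2 -> r4=0xbb
body[3] add  r0, r3, r2 -> r0=0xbb
body[4] sub  r4, r2, #50 -> r4=0x9b
body[5] add  r3, r5, #18 -> r3=0x56
epilogue: pop r5=0xe0, sp=0xd8
epilogue: pop r4=0x57, sp=0xd9
epilogue: pop r0=0x99, sp=0xda
r0: callee-saved, written=True
r1: callee-saved, written=False
r3: caller-saved, written=True
r4: callee-saved, written=True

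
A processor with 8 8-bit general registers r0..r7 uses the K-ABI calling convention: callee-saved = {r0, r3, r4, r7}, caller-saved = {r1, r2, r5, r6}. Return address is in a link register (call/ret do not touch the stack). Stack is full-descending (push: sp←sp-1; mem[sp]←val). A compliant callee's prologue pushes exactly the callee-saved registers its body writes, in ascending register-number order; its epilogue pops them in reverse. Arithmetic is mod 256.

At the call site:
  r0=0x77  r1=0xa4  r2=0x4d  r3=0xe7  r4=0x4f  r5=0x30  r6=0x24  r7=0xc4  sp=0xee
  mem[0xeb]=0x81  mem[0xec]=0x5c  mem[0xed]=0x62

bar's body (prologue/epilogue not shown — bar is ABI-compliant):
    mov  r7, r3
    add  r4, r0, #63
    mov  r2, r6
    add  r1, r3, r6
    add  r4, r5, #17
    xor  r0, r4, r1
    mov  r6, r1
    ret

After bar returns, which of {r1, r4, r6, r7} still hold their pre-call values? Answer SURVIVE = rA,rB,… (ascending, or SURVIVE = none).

prologue: push r0 -> mem[0xed]=0x77, sp=0xed
prologue: push r4 -> mem[0xec]=0x4f, sp=0xec
prologue: push r7 -> mem[0xeb]=0xc4, sp=0xeb
body[0] mov  r7, r3 -> r7=0xe7
body[1] add  r4, r0, #63 -> r4=0xb6
body[2] mov  r2, r6 -> r2=0x24
body[3] add  r1, r3, r6 -> r1=0x0b
body[4] add  r4, r5, #17 -> r4=0x41
body[5] xor  r0, r4, r1 -> r0=0x4a
body[6] mov  r6, r1 -> r6=0x0b
epilogue: pop r7=0xc4, sp=0xec
epilogue: pop r4=0x4f, sp=0xed
epilogue: pop r0=0x77, sp=0xee
r1: caller-saved, written=True
r4: callee-saved, written=True
r6: caller-saved, written=True
r7: callee-saved, written=True

SURVIVE = r4,r7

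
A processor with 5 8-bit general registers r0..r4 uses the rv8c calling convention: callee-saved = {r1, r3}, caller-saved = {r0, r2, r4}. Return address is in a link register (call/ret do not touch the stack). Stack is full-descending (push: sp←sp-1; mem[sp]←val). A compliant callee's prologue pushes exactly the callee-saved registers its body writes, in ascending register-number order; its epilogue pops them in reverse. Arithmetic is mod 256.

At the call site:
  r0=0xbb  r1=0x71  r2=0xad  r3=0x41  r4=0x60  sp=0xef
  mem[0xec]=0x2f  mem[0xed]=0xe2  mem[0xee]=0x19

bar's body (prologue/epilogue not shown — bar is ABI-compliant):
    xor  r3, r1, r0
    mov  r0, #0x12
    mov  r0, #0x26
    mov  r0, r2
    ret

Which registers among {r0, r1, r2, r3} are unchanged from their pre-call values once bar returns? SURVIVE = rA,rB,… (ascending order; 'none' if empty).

prologue: push r3 → mem[0xee]=0x41, sp=0xee
body[0] xor  r3, r1, r0 → r3=0xca
body[1] mov  r0, #0x12 → r0=0x12
body[2] mov  r0, #0x26 → r0=0x26
body[3] mov  r0, r2 → r0=0xad
epilogue: pop r3=0x41, sp=0xef
r0: caller-saved, written=True
r1: callee-saved, written=False
r2: caller-saved, written=False
r3: callee-saved, written=True

SURVIVE = r1,r2,r3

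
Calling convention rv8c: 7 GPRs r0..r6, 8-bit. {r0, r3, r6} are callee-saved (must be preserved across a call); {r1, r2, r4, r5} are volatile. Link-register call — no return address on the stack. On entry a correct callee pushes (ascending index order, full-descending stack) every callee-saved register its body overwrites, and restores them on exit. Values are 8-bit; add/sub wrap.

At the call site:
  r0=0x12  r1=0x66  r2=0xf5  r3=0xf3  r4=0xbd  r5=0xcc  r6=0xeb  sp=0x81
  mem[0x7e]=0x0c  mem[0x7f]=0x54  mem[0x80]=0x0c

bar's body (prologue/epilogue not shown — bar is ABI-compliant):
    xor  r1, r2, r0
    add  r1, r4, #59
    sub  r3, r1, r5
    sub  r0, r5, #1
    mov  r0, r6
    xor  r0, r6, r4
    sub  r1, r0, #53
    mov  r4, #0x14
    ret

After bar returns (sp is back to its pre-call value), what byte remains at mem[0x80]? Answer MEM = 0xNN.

MEM = 0x12

prologue: push r0 -> mem[0x80]=0x12, sp=0x80
prologue: push r3 -> mem[0x7f]=0xf3, sp=0x7f
body[0] xor  r1, r2, r0 -> r1=0xe7
body[1] add  r1, r4, #59 -> r1=0xf8
body[2] sub  r3, r1, r5 -> r3=0x2c
body[3] sub  r0, r5, #1 -> r0=0xcb
body[4] mov  r0, r6 -> r0=0xeb
body[5] xor  r0, r6, r4 -> r0=0x56
body[6] sub  r1, r0, #53 -> r1=0x21
body[7] mov  r4, #0x14 -> r4=0x14
epilogue: pop r3=0xf3, sp=0x80
epilogue: pop r0=0x12, sp=0x81
prologue pushed ['r0', 'r3'] at ['0x80', '0x7f']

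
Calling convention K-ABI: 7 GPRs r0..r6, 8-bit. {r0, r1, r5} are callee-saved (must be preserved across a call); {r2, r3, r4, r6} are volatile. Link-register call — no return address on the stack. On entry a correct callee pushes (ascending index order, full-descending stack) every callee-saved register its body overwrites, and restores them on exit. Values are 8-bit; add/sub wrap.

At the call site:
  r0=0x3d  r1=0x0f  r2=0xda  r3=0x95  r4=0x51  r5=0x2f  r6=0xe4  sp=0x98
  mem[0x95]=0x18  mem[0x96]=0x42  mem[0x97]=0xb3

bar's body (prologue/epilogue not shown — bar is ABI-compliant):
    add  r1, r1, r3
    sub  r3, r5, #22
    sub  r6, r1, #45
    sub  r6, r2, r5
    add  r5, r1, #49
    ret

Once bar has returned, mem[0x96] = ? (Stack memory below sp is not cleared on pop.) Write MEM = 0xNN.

MEM = 0x2f

prologue: push r1 → mem[0x97]=0x0f, sp=0x97
prologue: push r5 → mem[0x96]=0x2f, sp=0x96
body[0] add  r1, r1, r3 → r1=0xa4
body[1] sub  r3, r5, #22 → r3=0x19
body[2] sub  r6, r1, #45 → r6=0x77
body[3] sub  r6, r2, r5 → r6=0xab
body[4] add  r5, r1, #49 → r5=0xd5
epilogue: pop r5=0x2f, sp=0x97
epilogue: pop r1=0x0f, sp=0x98
prologue pushed ['r1', 'r5'] at ['0x97', '0x96']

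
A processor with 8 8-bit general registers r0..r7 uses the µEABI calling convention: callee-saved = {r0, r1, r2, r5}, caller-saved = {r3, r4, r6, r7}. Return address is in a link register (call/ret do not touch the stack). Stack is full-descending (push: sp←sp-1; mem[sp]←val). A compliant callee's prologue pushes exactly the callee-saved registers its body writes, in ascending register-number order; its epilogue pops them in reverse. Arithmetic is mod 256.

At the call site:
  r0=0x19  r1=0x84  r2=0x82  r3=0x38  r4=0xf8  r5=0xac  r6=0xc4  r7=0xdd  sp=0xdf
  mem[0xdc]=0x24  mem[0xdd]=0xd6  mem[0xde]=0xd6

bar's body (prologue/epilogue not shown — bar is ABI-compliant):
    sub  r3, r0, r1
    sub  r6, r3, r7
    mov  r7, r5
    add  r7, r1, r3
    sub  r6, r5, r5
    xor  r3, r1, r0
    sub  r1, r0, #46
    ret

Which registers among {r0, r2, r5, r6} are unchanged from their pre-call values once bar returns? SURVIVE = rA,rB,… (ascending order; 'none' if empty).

SURVIVE = r0,r2,r5

prologue: push r1 → mem[0xde]=0x84, sp=0xde
body[0] sub  r3, r0, r1 → r3=0x95
body[1] sub  r6, r3, r7 → r6=0xb8
body[2] mov  r7, r5 → r7=0xac
body[3] add  r7, r1, r3 → r7=0x19
body[4] sub  r6, r5, r5 → r6=0x00
body[5] xor  r3, r1, r0 → r3=0x9d
body[6] sub  r1, r0, #46 → r1=0xeb
epilogue: pop r1=0x84, sp=0xdf
r0: callee-saved, written=False
r2: callee-saved, written=False
r5: callee-saved, written=False
r6: caller-saved, written=True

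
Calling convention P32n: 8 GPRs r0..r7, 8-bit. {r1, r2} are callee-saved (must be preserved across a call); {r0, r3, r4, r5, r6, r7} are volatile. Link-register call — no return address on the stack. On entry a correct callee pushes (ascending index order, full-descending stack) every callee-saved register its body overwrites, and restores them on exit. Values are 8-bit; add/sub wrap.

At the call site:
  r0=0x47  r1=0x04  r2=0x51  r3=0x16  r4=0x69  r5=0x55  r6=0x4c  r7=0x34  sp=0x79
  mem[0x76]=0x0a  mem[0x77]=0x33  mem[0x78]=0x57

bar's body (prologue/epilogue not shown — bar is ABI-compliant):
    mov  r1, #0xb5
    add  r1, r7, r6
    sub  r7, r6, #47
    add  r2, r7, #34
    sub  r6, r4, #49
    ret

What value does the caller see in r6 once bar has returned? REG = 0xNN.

prologue: push r1 → mem[0x78]=0x04, sp=0x78
prologue: push r2 → mem[0x77]=0x51, sp=0x77
body[0] mov  r1, #0xb5 → r1=0xb5
body[1] add  r1, r7, r6 → r1=0x80
body[2] sub  r7, r6, #47 → r7=0x1d
body[3] add  r2, r7, #34 → r2=0x3f
body[4] sub  r6, r4, #49 → r6=0x38
epilogue: pop r2=0x51, sp=0x78
epilogue: pop r1=0x04, sp=0x79
r6 is caller-saved → body value

REG = 0x38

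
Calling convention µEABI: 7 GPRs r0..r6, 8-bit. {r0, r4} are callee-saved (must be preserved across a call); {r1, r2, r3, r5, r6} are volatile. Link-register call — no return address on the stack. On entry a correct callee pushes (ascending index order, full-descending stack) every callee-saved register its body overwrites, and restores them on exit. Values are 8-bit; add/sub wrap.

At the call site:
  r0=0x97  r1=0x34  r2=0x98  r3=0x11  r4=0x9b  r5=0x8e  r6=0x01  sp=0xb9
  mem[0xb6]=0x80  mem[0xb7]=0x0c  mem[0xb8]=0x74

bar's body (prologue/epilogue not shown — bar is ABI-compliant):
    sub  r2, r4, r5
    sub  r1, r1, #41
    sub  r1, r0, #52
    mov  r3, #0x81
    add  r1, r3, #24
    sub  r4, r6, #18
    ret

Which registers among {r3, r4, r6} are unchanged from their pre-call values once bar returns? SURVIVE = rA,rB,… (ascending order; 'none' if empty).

SURVIVE = r4,r6

prologue: push r4 → mem[0xb8]=0x9b, sp=0xb8
body[0] sub  r2, r4, r5 → r2=0x0d
body[1] sub  r1, r1, #41 → r1=0x0b
body[2] sub  r1, r0, #52 → r1=0x63
body[3] mov  r3, #0x81 → r3=0x81
body[4] add  r1, r3, #24 → r1=0x99
body[5] sub  r4, r6, #18 → r4=0xef
epilogue: pop r4=0x9b, sp=0xb9
r3: caller-saved, written=True
r4: callee-saved, written=True
r6: caller-saved, written=False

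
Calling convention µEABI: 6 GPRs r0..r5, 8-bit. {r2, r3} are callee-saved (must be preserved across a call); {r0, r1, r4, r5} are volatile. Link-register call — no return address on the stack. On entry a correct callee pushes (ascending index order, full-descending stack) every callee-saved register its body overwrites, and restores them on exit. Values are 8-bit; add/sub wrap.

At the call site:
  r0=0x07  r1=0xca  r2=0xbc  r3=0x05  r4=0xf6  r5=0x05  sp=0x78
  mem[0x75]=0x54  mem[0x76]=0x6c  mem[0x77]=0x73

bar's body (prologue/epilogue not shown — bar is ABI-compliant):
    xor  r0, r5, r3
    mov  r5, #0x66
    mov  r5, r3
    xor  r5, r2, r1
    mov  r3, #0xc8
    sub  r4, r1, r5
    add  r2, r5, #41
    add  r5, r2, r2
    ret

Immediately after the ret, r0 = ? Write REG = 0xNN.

prologue: push r2 -> mem[0x77]=0xbc, sp=0x77
prologue: push r3 -> mem[0x76]=0x05, sp=0x76
body[0] xor  r0, r5, r3 -> r0=0x00
body[1] mov  r5, #0x66 -> r5=0x66
body[2] mov  r5, r3 -> r5=0x05
body[3] xor  r5, r2, r1 -> r5=0x76
body[4] mov  r3, #0xc8 -> r3=0xc8
body[5] sub  r4, r1, r5 -> r4=0x54
body[6] add  r2, r5, #41 -> r2=0x9f
body[7] add  r5, r2, r2 -> r5=0x3e
epilogue: pop r3=0x05, sp=0x77
epilogue: pop r2=0xbc, sp=0x78
r0 is caller-saved -> body value

REG = 0x00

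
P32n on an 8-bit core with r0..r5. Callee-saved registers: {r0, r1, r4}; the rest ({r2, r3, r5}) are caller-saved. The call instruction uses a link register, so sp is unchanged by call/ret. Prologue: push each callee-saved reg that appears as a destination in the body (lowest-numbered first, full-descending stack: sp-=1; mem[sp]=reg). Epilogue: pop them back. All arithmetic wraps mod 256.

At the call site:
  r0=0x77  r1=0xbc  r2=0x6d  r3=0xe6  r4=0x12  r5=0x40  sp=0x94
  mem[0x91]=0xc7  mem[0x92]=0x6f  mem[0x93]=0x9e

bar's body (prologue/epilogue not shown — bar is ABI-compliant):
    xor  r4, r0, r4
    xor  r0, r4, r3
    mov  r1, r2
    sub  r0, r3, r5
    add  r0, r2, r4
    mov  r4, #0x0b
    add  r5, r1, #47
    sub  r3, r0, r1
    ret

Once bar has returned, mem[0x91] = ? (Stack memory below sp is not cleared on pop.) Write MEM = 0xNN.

prologue: push r0 → mem[0x93]=0x77, sp=0x93
prologue: push r1 → mem[0x92]=0xbc, sp=0x92
prologue: push r4 → mem[0x91]=0x12, sp=0x91
body[0] xor  r4, r0, r4 → r4=0x65
body[1] xor  r0, r4, r3 → r0=0x83
body[2] mov  r1, r2 → r1=0x6d
body[3] sub  r0, r3, r5 → r0=0xa6
body[4] add  r0, r2, r4 → r0=0xd2
body[5] mov  r4, #0x0b → r4=0x0b
body[6] add  r5, r1, #47 → r5=0x9c
body[7] sub  r3, r0, r1 → r3=0x65
epilogue: pop r4=0x12, sp=0x92
epilogue: pop r1=0xbc, sp=0x93
epilogue: pop r0=0x77, sp=0x94
prologue pushed ['r0', 'r1', 'r4'] at ['0x93', '0x92', '0x91']

MEM = 0x12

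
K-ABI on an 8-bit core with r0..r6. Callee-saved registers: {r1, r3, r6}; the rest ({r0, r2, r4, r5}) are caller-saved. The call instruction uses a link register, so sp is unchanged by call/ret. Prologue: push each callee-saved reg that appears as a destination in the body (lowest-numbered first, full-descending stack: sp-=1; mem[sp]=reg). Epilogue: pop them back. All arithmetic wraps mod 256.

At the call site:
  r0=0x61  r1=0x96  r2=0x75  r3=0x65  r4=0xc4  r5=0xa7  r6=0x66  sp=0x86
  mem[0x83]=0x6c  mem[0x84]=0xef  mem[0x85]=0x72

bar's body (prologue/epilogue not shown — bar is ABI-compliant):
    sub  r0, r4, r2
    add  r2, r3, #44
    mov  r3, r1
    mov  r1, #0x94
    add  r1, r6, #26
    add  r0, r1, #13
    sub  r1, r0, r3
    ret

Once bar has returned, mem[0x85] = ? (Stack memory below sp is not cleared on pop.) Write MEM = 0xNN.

prologue: push r1 → mem[0x85]=0x96, sp=0x85
prologue: push r3 → mem[0x84]=0x65, sp=0x84
body[0] sub  r0, r4, r2 → r0=0x4f
body[1] add  r2, r3, #44 → r2=0x91
body[2] mov  r3, r1 → r3=0x96
body[3] mov  r1, #0x94 → r1=0x94
body[4] add  r1, r6, #26 → r1=0x80
body[5] add  r0, r1, #13 → r0=0x8d
body[6] sub  r1, r0, r3 → r1=0xf7
epilogue: pop r3=0x65, sp=0x85
epilogue: pop r1=0x96, sp=0x86
prologue pushed ['r1', 'r3'] at ['0x85', '0x84']

MEM = 0x96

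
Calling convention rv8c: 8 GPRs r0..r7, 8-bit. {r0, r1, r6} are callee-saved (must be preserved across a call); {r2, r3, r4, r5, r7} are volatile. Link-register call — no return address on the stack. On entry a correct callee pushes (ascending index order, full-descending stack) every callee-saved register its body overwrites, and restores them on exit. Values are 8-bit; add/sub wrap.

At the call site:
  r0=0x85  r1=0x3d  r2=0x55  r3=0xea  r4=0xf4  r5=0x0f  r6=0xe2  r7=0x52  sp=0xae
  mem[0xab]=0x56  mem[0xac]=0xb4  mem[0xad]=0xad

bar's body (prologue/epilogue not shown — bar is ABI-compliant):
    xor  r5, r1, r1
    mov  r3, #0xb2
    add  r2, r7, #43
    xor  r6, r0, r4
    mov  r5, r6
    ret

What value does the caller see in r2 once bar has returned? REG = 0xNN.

REG = 0x7d

prologue: push r6 -> mem[0xad]=0xe2, sp=0xad
body[0] xor  r5, r1, r1 -> r5=0x00
body[1] mov  r3, #0xb2 -> r3=0xb2
body[2] add  r2, r7, #43 -> r2=0x7d
body[3] xor  r6, r0, r4 -> r6=0x71
body[4] mov  r5, r6 -> r5=0x71
epilogue: pop r6=0xe2, sp=0xae
r2 is caller-saved -> body value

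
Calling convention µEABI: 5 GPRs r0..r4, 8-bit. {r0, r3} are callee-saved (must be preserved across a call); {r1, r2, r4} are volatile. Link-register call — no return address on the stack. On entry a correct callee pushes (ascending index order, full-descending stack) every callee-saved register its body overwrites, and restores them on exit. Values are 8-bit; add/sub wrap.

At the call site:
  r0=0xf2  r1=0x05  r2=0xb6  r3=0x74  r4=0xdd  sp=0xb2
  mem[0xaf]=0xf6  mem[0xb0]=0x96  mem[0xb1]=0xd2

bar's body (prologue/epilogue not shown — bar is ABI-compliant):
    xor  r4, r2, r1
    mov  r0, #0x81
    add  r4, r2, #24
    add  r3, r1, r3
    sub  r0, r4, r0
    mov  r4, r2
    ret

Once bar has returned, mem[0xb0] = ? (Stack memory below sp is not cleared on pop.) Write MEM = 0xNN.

prologue: push r0 -> mem[0xb1]=0xf2, sp=0xb1
prologue: push r3 -> mem[0xb0]=0x74, sp=0xb0
body[0] xor  r4, r2, r1 -> r4=0xb3
body[1] mov  r0, #0x81 -> r0=0x81
body[2] add  r4, r2, #24 -> r4=0xce
body[3] add  r3, r1, r3 -> r3=0x79
body[4] sub  r0, r4, r0 -> r0=0x4d
body[5] mov  r4, r2 -> r4=0xb6
epilogue: pop r3=0x74, sp=0xb1
epilogue: pop r0=0xf2, sp=0xb2
prologue pushed ['r0', 'r3'] at ['0xb1', '0xb0']

MEM = 0x74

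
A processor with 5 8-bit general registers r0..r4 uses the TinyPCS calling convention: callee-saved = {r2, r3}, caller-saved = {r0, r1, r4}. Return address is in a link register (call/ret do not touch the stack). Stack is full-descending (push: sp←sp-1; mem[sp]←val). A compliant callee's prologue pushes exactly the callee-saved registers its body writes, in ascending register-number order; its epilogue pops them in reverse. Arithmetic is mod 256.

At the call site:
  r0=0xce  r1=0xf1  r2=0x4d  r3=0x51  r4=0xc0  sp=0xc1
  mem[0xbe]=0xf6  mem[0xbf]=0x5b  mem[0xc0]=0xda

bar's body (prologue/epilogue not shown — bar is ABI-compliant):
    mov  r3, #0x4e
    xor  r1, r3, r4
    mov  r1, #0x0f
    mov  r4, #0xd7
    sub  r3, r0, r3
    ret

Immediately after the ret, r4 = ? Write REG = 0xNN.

REG = 0xd7

prologue: push r3 → mem[0xc0]=0x51, sp=0xc0
body[0] mov  r3, #0x4e → r3=0x4e
body[1] xor  r1, r3, r4 → r1=0x8e
body[2] mov  r1, #0x0f → r1=0x0f
body[3] mov  r4, #0xd7 → r4=0xd7
body[4] sub  r3, r0, r3 → r3=0x80
epilogue: pop r3=0x51, sp=0xc1
r4 is caller-saved → body value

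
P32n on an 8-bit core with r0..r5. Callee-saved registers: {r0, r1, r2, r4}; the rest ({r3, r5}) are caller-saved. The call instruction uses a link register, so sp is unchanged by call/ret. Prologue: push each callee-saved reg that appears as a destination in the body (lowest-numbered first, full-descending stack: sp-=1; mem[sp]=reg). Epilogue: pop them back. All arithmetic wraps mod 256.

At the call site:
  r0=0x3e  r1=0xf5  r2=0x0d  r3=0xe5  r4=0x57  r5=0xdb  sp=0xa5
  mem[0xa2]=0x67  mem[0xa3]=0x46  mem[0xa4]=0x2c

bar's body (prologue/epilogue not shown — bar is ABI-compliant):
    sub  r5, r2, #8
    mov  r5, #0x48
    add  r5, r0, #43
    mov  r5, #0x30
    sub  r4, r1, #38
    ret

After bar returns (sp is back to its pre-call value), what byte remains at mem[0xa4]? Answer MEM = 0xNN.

MEM = 0x57

prologue: push r4 -> mem[0xa4]=0x57, sp=0xa4
body[0] sub  r5, r2, #8 -> r5=0x05
body[1] mov  r5, #0x48 -> r5=0x48
body[2] add  r5, r0, #43 -> r5=0x69
body[3] mov  r5, #0x30 -> r5=0x30
body[4] sub  r4, r1, #38 -> r4=0xcf
epilogue: pop r4=0x57, sp=0xa5
prologue pushed ['r4'] at ['0xa4']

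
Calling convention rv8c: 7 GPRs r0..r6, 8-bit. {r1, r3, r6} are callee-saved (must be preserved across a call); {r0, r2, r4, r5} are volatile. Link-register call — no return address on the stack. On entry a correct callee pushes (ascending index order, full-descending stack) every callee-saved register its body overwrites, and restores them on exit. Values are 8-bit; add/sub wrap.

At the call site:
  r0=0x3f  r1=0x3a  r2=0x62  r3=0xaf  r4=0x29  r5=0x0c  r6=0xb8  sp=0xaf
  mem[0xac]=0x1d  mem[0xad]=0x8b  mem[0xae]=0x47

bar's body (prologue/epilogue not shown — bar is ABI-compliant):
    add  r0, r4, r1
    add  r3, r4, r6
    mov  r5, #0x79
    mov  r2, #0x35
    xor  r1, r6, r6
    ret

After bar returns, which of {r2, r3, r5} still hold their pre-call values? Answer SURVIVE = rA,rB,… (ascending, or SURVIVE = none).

prologue: push r1 -> mem[0xae]=0x3a, sp=0xae
prologue: push r3 -> mem[0xad]=0xaf, sp=0xad
body[0] add  r0, r4, r1 -> r0=0x63
body[1] add  r3, r4, r6 -> r3=0xe1
body[2] mov  r5, #0x79 -> r5=0x79
body[3] mov  r2, #0x35 -> r2=0x35
body[4] xor  r1, r6, r6 -> r1=0x00
epilogue: pop r3=0xaf, sp=0xae
epilogue: pop r1=0x3a, sp=0xaf
r2: caller-saved, written=True
r3: callee-saved, written=True
r5: caller-saved, written=True

SURVIVE = r3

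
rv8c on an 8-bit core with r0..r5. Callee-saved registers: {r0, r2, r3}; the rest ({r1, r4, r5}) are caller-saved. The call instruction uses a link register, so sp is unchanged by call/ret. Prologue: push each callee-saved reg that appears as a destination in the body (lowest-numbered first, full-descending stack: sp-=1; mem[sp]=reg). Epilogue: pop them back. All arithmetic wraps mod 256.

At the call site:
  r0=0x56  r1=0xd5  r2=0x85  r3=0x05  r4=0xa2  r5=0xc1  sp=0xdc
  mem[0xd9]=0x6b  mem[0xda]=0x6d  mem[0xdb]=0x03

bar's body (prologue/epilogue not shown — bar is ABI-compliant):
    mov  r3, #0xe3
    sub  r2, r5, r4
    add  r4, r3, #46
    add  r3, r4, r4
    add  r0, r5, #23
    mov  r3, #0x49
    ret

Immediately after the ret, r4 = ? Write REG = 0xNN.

prologue: push r0 -> mem[0xdb]=0x56, sp=0xdb
prologue: push r2 -> mem[0xda]=0x85, sp=0xda
prologue: push r3 -> mem[0xd9]=0x05, sp=0xd9
body[0] mov  r3, #0xe3 -> r3=0xe3
body[1] sub  r2, r5, r4 -> r2=0x1f
body[2] add  r4, r3, #46 -> r4=0x11
body[3] add  r3, r4, r4 -> r3=0x22
body[4] add  r0, r5, #23 -> r0=0xd8
body[5] mov  r3, #0x49 -> r3=0x49
epilogue: pop r3=0x05, sp=0xda
epilogue: pop r2=0x85, sp=0xdb
epilogue: pop r0=0x56, sp=0xdc
r4 is caller-saved -> body value

REG = 0x11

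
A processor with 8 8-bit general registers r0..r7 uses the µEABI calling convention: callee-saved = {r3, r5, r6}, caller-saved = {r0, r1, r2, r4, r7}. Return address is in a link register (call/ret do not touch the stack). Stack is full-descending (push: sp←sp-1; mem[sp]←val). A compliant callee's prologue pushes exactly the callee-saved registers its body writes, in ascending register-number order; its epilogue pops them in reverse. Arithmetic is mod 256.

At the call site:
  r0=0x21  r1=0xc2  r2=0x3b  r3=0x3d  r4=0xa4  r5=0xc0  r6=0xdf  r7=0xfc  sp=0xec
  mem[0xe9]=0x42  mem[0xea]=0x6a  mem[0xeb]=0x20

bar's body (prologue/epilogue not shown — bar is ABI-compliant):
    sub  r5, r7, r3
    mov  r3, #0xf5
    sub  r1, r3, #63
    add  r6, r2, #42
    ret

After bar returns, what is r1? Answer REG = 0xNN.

prologue: push r3 → mem[0xeb]=0x3d, sp=0xeb
prologue: push r5 → mem[0xea]=0xc0, sp=0xea
prologue: push r6 → mem[0xe9]=0xdf, sp=0xe9
body[0] sub  r5, r7, r3 → r5=0xbf
body[1] mov  r3, #0xf5 → r3=0xf5
body[2] sub  r1, r3, #63 → r1=0xb6
body[3] add  r6, r2, #42 → r6=0x65
epilogue: pop r6=0xdf, sp=0xea
epilogue: pop r5=0xc0, sp=0xeb
epilogue: pop r3=0x3d, sp=0xec
r1 is caller-saved → body value

REG = 0xb6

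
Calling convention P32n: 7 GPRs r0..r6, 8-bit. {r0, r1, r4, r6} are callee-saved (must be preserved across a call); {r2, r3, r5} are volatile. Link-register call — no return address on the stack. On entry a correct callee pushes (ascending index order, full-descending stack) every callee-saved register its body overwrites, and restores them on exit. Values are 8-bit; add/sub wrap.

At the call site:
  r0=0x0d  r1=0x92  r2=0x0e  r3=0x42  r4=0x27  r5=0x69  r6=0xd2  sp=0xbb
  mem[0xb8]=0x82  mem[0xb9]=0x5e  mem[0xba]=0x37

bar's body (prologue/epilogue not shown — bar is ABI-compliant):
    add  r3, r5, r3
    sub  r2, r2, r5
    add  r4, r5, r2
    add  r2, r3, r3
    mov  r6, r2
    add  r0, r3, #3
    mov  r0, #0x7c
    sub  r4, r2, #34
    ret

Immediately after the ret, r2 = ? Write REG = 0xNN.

prologue: push r0 → mem[0xba]=0x0d, sp=0xba
prologue: push r4 → mem[0xb9]=0x27, sp=0xb9
prologue: push r6 → mem[0xb8]=0xd2, sp=0xb8
body[0] add  r3, r5, r3 → r3=0xab
body[1] sub  r2, r2, r5 → r2=0xa5
body[2] add  r4, r5, r2 → r4=0x0e
body[3] add  r2, r3, r3 → r2=0x56
body[4] mov  r6, r2 → r6=0x56
body[5] add  r0, r3, #3 → r0=0xae
body[6] mov  r0, #0x7c → r0=0x7c
body[7] sub  r4, r2, #34 → r4=0x34
epilogue: pop r6=0xd2, sp=0xb9
epilogue: pop r4=0x27, sp=0xba
epilogue: pop r0=0x0d, sp=0xbb
r2 is caller-saved → body value

REG = 0x56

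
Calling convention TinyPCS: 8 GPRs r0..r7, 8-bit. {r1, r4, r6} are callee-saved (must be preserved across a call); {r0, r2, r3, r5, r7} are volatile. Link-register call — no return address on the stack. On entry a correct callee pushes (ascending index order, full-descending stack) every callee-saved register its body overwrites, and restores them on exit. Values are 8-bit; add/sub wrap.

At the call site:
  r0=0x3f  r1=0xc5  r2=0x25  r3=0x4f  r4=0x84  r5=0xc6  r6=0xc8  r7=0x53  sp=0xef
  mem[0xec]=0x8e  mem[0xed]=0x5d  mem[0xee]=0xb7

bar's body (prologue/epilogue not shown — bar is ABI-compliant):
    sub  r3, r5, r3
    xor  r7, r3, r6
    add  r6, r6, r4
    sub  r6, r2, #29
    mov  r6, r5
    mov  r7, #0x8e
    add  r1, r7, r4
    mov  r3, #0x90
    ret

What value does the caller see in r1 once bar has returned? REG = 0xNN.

REG = 0xc5

prologue: push r1 → mem[0xee]=0xc5, sp=0xee
prologue: push r6 → mem[0xed]=0xc8, sp=0xed
body[0] sub  r3, r5, r3 → r3=0x77
body[1] xor  r7, r3, r6 → r7=0xbf
body[2] add  r6, r6, r4 → r6=0x4c
body[3] sub  r6, r2, #29 → r6=0x08
body[4] mov  r6, r5 → r6=0xc6
body[5] mov  r7, #0x8e → r7=0x8e
body[6] add  r1, r7, r4 → r1=0x12
body[7] mov  r3, #0x90 → r3=0x90
epilogue: pop r6=0xc8, sp=0xee
epilogue: pop r1=0xc5, sp=0xef
r1 is callee-saved → restored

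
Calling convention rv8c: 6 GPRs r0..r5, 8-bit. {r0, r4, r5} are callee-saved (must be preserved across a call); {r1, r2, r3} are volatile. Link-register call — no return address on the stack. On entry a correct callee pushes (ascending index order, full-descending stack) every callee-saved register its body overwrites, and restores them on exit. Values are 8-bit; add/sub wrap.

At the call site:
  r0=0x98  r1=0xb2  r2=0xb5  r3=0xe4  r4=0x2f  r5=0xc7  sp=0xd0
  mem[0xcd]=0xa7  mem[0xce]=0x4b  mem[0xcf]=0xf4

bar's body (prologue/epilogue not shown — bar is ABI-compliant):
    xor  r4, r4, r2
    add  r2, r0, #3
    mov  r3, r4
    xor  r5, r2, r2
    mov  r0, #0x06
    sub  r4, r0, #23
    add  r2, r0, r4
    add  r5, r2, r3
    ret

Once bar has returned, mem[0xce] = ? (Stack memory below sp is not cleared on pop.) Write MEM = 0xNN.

prologue: push r0 → mem[0xcf]=0x98, sp=0xcf
prologue: push r4 → mem[0xce]=0x2f, sp=0xce
prologue: push r5 → mem[0xcd]=0xc7, sp=0xcd
body[0] xor  r4, r4, r2 → r4=0x9a
body[1] add  r2, r0, #3 → r2=0x9b
body[2] mov  r3, r4 → r3=0x9a
body[3] xor  r5, r2, r2 → r5=0x00
body[4] mov  r0, #0x06 → r0=0x06
body[5] sub  r4, r0, #23 → r4=0xef
body[6] add  r2, r0, r4 → r2=0xf5
body[7] add  r5, r2, r3 → r5=0x8f
epilogue: pop r5=0xc7, sp=0xce
epilogue: pop r4=0x2f, sp=0xcf
epilogue: pop r0=0x98, sp=0xd0
prologue pushed ['r0', 'r4', 'r5'] at ['0xcf', '0xce', '0xcd']

MEM = 0x2f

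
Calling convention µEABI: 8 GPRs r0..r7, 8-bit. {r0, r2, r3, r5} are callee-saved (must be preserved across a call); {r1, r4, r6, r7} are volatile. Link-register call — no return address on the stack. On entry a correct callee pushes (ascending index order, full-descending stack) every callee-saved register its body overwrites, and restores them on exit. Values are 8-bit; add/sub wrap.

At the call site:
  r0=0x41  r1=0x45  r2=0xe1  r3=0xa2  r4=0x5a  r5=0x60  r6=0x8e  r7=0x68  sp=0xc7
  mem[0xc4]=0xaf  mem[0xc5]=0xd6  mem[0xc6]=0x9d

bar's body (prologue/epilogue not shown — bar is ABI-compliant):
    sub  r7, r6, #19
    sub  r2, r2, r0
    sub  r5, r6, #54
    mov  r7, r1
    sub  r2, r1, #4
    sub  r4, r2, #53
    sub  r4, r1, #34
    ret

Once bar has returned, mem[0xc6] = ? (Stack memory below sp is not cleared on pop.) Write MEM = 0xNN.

MEM = 0xe1

prologue: push r2 → mem[0xc6]=0xe1, sp=0xc6
prologue: push r5 → mem[0xc5]=0x60, sp=0xc5
body[0] sub  r7, r6, #19 → r7=0x7b
body[1] sub  r2, r2, r0 → r2=0xa0
body[2] sub  r5, r6, #54 → r5=0x58
body[3] mov  r7, r1 → r7=0x45
body[4] sub  r2, r1, #4 → r2=0x41
body[5] sub  r4, r2, #53 → r4=0x0c
body[6] sub  r4, r1, #34 → r4=0x23
epilogue: pop r5=0x60, sp=0xc6
epilogue: pop r2=0xe1, sp=0xc7
prologue pushed ['r2', 'r5'] at ['0xc6', '0xc5']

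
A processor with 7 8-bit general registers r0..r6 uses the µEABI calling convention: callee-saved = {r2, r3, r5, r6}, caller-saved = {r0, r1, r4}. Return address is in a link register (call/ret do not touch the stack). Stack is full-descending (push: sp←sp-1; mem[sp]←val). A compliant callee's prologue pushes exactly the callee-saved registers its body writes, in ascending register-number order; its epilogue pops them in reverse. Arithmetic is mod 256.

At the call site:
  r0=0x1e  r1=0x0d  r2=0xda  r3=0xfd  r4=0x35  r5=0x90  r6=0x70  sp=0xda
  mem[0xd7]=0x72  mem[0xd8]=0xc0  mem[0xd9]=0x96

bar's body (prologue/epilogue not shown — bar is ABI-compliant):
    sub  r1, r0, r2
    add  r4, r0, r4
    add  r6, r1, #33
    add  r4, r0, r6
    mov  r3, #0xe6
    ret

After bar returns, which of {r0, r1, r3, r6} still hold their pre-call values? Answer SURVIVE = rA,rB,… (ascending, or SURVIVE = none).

prologue: push r3 → mem[0xd9]=0xfd, sp=0xd9
prologue: push r6 → mem[0xd8]=0x70, sp=0xd8
body[0] sub  r1, r0, r2 → r1=0x44
body[1] add  r4, r0, r4 → r4=0x53
body[2] add  r6, r1, #33 → r6=0x65
body[3] add  r4, r0, r6 → r4=0x83
body[4] mov  r3, #0xe6 → r3=0xe6
epilogue: pop r6=0x70, sp=0xd9
epilogue: pop r3=0xfd, sp=0xda
r0: caller-saved, written=False
r1: caller-saved, written=True
r3: callee-saved, written=True
r6: callee-saved, written=True

SURVIVE = r0,r3,r6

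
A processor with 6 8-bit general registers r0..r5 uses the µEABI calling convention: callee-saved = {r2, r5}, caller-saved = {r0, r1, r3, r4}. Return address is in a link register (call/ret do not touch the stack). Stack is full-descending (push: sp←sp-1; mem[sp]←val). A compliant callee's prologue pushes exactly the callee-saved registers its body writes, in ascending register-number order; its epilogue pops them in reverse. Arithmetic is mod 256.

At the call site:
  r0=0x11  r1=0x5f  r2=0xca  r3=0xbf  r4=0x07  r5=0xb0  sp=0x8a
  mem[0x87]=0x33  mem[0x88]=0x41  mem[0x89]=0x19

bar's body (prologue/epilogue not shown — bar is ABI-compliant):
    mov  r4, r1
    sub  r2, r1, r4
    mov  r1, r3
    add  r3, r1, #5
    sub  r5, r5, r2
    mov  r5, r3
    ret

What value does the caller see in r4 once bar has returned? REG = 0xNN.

REG = 0x5f

prologue: push r2 → mem[0x89]=0xca, sp=0x89
prologue: push r5 → mem[0x88]=0xb0, sp=0x88
body[0] mov  r4, r1 → r4=0x5f
body[1] sub  r2, r1, r4 → r2=0x00
body[2] mov  r1, r3 → r1=0xbf
body[3] add  r3, r1, #5 → r3=0xc4
body[4] sub  r5, r5, r2 → r5=0xb0
body[5] mov  r5, r3 → r5=0xc4
epilogue: pop r5=0xb0, sp=0x89
epilogue: pop r2=0xca, sp=0x8a
r4 is caller-saved → body value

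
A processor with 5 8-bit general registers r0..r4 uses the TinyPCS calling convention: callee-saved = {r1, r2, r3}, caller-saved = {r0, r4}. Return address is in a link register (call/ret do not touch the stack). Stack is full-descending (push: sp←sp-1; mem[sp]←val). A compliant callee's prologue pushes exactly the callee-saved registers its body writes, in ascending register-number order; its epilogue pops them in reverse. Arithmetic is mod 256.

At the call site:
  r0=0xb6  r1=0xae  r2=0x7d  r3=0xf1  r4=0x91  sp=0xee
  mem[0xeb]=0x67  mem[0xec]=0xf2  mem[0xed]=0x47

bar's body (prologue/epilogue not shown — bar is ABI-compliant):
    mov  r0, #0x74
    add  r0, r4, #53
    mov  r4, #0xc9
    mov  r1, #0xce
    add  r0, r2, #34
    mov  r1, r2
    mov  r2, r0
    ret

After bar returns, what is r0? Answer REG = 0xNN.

REG = 0x9f

prologue: push r1 -> mem[0xed]=0xae, sp=0xed
prologue: push r2 -> mem[0xec]=0x7d, sp=0xec
body[0] mov  r0, #0x74 -> r0=0x74
body[1] add  r0, r4, #53 -> r0=0xc6
body[2] mov  r4, #0xc9 -> r4=0xc9
body[3] mov  r1, #0xce -> r1=0xce
body[4] add  r0, r2, #34 -> r0=0x9f
body[5] mov  r1, r2 -> r1=0x7d
body[6] mov  r2, r0 -> r2=0x9f
epilogue: pop r2=0x7d, sp=0xed
epilogue: pop r1=0xae, sp=0xee
r0 is caller-saved -> body value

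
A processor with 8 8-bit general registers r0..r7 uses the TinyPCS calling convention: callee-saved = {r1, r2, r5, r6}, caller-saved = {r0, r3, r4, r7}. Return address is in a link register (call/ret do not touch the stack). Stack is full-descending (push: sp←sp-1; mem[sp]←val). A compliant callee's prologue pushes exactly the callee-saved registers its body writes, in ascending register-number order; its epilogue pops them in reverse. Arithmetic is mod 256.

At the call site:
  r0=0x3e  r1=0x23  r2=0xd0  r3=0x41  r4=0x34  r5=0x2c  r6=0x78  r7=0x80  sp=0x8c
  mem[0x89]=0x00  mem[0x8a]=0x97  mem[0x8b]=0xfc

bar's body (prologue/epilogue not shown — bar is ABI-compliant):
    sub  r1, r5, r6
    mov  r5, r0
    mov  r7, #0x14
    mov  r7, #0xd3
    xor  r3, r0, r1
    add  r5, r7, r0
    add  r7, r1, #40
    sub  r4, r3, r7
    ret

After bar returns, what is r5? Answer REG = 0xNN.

prologue: push r1 -> mem[0x8b]=0x23, sp=0x8b
prologue: push r5 -> mem[0x8a]=0x2c, sp=0x8a
body[0] sub  r1, r5, r6 -> r1=0xb4
body[1] mov  r5, r0 -> r5=0x3e
body[2] mov  r7, #0x14 -> r7=0x14
body[3] mov  r7, #0xd3 -> r7=0xd3
body[4] xor  r3, r0, r1 -> r3=0x8a
body[5] add  r5, r7, r0 -> r5=0x11
body[6] add  r7, r1, #40 -> r7=0xdc
body[7] sub  r4, r3, r7 -> r4=0xae
epilogue: pop r5=0x2c, sp=0x8b
epilogue: pop r1=0x23, sp=0x8c
r5 is callee-saved -> restored

REG = 0x2c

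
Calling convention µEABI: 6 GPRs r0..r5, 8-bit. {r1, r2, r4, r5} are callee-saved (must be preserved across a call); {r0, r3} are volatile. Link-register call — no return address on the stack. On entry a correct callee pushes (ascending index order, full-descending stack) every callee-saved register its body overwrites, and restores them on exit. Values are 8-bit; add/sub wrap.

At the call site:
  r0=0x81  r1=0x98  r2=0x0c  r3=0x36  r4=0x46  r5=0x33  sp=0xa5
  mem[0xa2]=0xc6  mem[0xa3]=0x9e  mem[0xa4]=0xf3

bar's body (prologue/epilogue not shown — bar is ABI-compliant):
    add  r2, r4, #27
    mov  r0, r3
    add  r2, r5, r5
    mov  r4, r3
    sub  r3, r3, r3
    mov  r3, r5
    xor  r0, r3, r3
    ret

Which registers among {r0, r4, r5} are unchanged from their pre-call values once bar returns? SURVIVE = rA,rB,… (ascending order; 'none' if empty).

SURVIVE = r4,r5

prologue: push r2 → mem[0xa4]=0x0c, sp=0xa4
prologue: push r4 → mem[0xa3]=0x46, sp=0xa3
body[0] add  r2, r4, #27 → r2=0x61
body[1] mov  r0, r3 → r0=0x36
body[2] add  r2, r5, r5 → r2=0x66
body[3] mov  r4, r3 → r4=0x36
body[4] sub  r3, r3, r3 → r3=0x00
body[5] mov  r3, r5 → r3=0x33
body[6] xor  r0, r3, r3 → r0=0x00
epilogue: pop r4=0x46, sp=0xa4
epilogue: pop r2=0x0c, sp=0xa5
r0: caller-saved, written=True
r4: callee-saved, written=True
r5: callee-saved, written=False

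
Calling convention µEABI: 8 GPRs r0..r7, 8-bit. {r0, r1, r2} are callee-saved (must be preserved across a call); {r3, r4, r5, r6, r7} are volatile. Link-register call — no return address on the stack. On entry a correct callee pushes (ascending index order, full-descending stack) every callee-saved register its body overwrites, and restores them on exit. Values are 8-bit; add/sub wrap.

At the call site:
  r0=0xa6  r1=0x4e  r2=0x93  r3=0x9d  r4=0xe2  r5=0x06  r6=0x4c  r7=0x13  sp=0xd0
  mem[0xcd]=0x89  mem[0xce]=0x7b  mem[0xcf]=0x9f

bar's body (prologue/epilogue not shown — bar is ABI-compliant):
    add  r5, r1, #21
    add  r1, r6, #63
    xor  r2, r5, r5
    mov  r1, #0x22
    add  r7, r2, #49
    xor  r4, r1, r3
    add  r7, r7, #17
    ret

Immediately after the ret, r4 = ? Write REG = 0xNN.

prologue: push r1 -> mem[0xcf]=0x4e, sp=0xcf
prologue: push r2 -> mem[0xce]=0x93, sp=0xce
body[0] add  r5, r1, #21 -> r5=0x63
body[1] add  r1, r6, #63 -> r1=0x8b
body[2] xor  r2, r5, r5 -> r2=0x00
body[3] mov  r1, #0x22 -> r1=0x22
body[4] add  r7, r2, #49 -> r7=0x31
body[5] xor  r4, r1, r3 -> r4=0xbf
body[6] add  r7, r7, #17 -> r7=0x42
epilogue: pop r2=0x93, sp=0xcf
epilogue: pop r1=0x4e, sp=0xd0
r4 is caller-saved -> body value

REG = 0xbf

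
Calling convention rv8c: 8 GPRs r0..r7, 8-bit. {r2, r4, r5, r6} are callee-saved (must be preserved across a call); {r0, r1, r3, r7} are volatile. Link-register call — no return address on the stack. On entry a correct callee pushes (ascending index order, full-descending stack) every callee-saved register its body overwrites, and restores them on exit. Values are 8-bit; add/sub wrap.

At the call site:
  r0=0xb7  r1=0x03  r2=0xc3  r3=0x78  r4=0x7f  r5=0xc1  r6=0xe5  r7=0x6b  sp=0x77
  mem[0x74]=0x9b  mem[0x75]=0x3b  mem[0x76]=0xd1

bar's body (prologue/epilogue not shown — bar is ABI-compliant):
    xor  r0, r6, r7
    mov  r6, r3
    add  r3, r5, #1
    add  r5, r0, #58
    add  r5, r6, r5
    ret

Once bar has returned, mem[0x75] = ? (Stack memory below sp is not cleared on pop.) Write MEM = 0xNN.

MEM = 0xe5

prologue: push r5 -> mem[0x76]=0xc1, sp=0x76
prologue: push r6 -> mem[0x75]=0xe5, sp=0x75
body[0] xor  r0, r6, r7 -> r0=0x8e
body[1] mov  r6, r3 -> r6=0x78
body[2] add  r3, r5, #1 -> r3=0xc2
body[3] add  r5, r0, #58 -> r5=0xc8
body[4] add  r5, r6, r5 -> r5=0x40
epilogue: pop r6=0xe5, sp=0x76
epilogue: pop r5=0xc1, sp=0x77
prologue pushed ['r5', 'r6'] at ['0x76', '0x75']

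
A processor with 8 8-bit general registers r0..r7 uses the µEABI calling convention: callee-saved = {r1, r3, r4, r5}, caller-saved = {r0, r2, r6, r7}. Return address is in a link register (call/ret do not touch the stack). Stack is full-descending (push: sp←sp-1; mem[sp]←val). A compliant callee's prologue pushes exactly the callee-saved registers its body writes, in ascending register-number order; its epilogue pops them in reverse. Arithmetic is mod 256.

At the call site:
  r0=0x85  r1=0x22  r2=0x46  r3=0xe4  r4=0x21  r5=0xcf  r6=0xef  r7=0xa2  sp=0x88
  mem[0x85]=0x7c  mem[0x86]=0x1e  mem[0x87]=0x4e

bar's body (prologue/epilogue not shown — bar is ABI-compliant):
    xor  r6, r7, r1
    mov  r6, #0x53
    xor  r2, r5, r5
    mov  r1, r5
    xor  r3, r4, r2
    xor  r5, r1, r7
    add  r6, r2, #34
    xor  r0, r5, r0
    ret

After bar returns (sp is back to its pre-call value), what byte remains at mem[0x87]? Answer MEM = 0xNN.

MEM = 0x22

prologue: push r1 -> mem[0x87]=0x22, sp=0x87
prologue: push r3 -> mem[0x86]=0xe4, sp=0x86
prologue: push r5 -> mem[0x85]=0xcf, sp=0x85
body[0] xor  r6, r7, r1 -> r6=0x80
body[1] mov  r6, #0x53 -> r6=0x53
body[2] xor  r2, r5, r5 -> r2=0x00
body[3] mov  r1, r5 -> r1=0xcf
body[4] xor  r3, r4, r2 -> r3=0x21
body[5] xor  r5, r1, r7 -> r5=0x6d
body[6] add  r6, r2, #34 -> r6=0x22
body[7] xor  r0, r5, r0 -> r0=0xe8
epilogue: pop r5=0xcf, sp=0x86
epilogue: pop r3=0xe4, sp=0x87
epilogue: pop r1=0x22, sp=0x88
prologue pushed ['r1', 'r3', 'r5'] at ['0x87', '0x86', '0x85']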